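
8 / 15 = 0.53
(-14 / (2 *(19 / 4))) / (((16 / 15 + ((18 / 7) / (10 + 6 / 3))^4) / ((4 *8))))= -516311040 / 11701549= -44.12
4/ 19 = 0.21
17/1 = 17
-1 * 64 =-64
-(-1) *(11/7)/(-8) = -11/56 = -0.20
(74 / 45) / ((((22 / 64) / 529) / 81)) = 11274048 / 55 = 204982.69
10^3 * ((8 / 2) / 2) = 2000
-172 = -172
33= 33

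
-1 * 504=-504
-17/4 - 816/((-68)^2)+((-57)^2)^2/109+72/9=717834555/7412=96847.62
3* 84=252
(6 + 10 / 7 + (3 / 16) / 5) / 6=4181 / 3360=1.24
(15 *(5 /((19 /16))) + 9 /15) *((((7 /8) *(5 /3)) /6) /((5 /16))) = 4711 /95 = 49.59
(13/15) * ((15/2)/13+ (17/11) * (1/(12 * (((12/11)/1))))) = 1301/2160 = 0.60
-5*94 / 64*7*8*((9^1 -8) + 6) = -11515 / 4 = -2878.75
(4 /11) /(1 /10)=40 /11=3.64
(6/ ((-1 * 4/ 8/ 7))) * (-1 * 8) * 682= 458304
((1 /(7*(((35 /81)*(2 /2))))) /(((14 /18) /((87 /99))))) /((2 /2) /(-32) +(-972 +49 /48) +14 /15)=-676512 /1756848401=-0.00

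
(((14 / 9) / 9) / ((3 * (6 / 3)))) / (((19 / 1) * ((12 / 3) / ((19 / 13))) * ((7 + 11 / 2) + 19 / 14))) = 49 / 1225692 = 0.00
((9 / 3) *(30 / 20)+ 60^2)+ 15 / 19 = 3605.29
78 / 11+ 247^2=671177 / 11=61016.09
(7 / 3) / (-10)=-7 / 30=-0.23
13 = 13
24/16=3/2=1.50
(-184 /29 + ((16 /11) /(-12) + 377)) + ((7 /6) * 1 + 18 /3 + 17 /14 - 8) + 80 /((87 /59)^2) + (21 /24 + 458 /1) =4040442467 /4662504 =866.58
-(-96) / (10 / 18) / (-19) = -864 / 95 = -9.09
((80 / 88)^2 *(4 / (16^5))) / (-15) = -5 / 23789568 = -0.00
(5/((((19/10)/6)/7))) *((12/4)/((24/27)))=14175/38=373.03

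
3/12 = 0.25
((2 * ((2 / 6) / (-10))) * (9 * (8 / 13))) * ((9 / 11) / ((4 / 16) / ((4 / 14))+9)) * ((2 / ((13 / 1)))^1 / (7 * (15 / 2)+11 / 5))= -6912 / 80332967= -0.00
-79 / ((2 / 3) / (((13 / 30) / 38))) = -1027 / 760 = -1.35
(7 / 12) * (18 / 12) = 7 / 8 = 0.88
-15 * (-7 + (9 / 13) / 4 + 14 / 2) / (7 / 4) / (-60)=9 / 364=0.02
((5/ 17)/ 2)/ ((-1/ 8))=-20/ 17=-1.18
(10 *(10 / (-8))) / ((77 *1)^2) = -25 / 11858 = -0.00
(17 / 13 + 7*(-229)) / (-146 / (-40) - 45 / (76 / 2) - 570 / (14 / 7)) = 7912360 / 1395719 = 5.67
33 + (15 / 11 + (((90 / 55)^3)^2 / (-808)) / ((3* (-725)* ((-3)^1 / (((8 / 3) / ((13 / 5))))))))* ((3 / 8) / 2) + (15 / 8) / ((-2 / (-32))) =341356642592319 / 5396458255760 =63.26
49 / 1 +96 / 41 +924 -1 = 39948 / 41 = 974.34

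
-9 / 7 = -1.29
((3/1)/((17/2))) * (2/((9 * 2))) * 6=4/17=0.24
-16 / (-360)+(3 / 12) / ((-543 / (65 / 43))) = 61289 / 1400940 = 0.04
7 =7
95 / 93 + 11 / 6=177 / 62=2.85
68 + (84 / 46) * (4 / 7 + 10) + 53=140.30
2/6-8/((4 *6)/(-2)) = 1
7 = 7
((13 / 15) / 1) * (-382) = -4966 / 15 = -331.07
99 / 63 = 1.57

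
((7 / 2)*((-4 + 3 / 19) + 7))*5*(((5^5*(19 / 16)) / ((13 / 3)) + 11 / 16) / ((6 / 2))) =7799225 / 494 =15787.90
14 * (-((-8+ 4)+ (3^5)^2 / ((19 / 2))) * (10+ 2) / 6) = -3304616 / 19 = -173927.16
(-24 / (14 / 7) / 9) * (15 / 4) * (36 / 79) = -180 / 79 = -2.28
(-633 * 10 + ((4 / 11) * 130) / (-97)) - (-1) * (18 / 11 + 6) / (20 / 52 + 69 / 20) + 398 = -6308855628 / 1063799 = -5930.50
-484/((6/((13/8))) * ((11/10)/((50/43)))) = -17875/129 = -138.57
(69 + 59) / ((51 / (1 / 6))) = 64 / 153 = 0.42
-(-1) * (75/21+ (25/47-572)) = -186838/329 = -567.90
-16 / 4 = -4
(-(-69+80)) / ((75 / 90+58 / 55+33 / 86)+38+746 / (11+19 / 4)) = -1638945 / 13057427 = -0.13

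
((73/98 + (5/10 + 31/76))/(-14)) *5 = -30775/52136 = -0.59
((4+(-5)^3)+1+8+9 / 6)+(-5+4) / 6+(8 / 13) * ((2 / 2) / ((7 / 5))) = -30092 / 273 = -110.23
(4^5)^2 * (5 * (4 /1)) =20971520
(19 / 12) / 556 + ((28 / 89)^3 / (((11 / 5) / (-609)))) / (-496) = 32441375431 / 1603911630288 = 0.02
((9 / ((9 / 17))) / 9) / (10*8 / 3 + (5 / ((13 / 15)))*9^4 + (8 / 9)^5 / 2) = 1449981 / 29077219987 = 0.00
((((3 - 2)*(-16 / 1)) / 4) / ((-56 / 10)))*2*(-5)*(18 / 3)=-42.86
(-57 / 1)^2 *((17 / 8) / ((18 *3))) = 6137 / 48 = 127.85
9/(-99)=-1/11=-0.09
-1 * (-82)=82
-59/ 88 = -0.67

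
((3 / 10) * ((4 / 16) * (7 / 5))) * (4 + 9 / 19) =357 / 760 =0.47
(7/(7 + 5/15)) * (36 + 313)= 7329/22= 333.14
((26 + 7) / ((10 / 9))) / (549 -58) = 297 / 4910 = 0.06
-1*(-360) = 360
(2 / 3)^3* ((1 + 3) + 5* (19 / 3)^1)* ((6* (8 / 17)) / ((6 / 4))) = 27392 / 1377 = 19.89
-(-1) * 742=742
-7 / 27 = -0.26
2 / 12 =1 / 6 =0.17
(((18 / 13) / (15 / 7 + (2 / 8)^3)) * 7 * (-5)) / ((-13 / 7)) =1975680 / 163423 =12.09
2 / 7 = 0.29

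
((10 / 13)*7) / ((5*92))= 7 / 598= 0.01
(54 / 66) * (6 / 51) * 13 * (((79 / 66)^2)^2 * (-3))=-506351053 / 65708808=-7.71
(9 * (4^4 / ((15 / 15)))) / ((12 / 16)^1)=3072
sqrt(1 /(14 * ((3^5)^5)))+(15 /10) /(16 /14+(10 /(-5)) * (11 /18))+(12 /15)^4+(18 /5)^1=-18613 /1250+sqrt(42) /22320522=-14.89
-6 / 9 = -2 / 3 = -0.67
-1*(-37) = 37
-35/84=-5/12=-0.42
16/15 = 1.07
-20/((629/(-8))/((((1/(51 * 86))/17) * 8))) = 640/23449749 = 0.00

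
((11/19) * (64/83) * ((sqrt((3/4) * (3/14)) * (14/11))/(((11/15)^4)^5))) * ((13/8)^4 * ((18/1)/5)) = 51285235032614650726318359375 * sqrt(14)/67899311488553416608638528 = 2826.12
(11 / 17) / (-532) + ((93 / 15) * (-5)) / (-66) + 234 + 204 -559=-35972873 / 298452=-120.53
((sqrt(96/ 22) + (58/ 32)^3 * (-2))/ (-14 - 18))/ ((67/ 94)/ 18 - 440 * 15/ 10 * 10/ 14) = -72215829/ 91474018304 + 2961 * sqrt(33)/ 122828882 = -0.00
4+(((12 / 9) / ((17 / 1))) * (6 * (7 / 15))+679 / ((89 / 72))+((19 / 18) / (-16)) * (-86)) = 609166397 / 1089360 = 559.20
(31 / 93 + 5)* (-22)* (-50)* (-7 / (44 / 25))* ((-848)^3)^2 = -26029939191426580480000 / 3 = -8676646397142193493333.33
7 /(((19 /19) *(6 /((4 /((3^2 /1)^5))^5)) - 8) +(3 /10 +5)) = 17920 /10768469815377788831546823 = 0.00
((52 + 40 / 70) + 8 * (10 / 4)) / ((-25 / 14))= -1016 / 25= -40.64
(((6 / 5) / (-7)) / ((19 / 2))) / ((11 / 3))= -36 / 7315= -0.00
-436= -436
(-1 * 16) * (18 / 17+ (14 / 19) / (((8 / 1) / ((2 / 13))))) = -72088 / 4199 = -17.17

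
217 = 217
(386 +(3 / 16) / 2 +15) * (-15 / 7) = -192525 / 224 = -859.49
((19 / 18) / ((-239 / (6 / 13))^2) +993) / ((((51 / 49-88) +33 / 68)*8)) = -7985033787535 / 5562915827638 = -1.44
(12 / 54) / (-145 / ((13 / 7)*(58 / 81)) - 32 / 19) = -988 / 492273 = -0.00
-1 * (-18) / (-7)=-18 / 7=-2.57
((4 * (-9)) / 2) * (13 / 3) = -78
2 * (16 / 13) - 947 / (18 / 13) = -159467 / 234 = -681.48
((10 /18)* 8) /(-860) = -2 /387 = -0.01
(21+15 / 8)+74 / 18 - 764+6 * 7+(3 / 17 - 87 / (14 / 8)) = -6379319 / 8568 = -744.55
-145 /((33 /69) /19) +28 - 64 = -63761 /11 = -5796.45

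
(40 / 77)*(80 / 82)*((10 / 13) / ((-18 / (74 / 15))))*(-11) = 118400 / 100737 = 1.18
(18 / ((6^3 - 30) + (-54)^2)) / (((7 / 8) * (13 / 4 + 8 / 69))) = 6624 / 3362051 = 0.00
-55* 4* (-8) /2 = 880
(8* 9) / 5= 72 / 5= 14.40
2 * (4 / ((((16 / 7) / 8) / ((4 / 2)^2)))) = 112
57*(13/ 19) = 39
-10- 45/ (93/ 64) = -1270/ 31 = -40.97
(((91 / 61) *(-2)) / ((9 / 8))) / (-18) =728 / 4941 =0.15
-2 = -2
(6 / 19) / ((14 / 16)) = 48 / 133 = 0.36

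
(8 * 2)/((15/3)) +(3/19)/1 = 319/95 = 3.36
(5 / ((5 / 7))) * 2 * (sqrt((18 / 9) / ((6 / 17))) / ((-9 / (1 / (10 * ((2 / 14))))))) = -49 * sqrt(51) / 135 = -2.59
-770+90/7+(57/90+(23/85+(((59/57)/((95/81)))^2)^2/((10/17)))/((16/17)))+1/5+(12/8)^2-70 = -29341144293948458381/35665482386100000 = -822.68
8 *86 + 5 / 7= 4821 / 7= 688.71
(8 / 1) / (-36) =-2 / 9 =-0.22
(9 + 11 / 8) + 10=163 / 8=20.38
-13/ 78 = -1/ 6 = -0.17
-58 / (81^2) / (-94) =29 / 308367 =0.00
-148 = -148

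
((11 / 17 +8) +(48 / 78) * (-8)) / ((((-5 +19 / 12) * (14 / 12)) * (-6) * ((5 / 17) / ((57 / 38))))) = 14814 / 18655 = 0.79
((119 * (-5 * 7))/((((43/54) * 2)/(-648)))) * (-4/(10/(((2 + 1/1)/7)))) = -12492144/43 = -290514.98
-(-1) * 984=984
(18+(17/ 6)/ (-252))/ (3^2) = 27199/ 13608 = 2.00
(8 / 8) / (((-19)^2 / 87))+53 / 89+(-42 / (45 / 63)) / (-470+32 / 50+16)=58640369 / 60691681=0.97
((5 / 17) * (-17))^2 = 25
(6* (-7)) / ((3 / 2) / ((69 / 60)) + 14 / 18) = -8694 / 431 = -20.17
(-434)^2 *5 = 941780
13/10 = 1.30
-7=-7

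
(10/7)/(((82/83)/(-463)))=-192145/287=-669.49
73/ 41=1.78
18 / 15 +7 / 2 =47 / 10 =4.70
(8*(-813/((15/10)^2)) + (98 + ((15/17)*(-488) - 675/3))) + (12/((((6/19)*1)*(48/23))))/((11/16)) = -3421.77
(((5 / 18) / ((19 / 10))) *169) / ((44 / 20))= 21125 / 1881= 11.23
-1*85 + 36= -49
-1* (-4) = 4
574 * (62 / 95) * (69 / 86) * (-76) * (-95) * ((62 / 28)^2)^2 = 52167790.88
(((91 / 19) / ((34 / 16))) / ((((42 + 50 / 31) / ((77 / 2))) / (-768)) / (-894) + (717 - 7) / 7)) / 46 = 37284863616 / 77183034528781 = 0.00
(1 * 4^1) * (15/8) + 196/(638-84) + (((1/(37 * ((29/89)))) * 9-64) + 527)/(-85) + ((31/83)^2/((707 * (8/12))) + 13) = 378944184000685/24609569181911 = 15.40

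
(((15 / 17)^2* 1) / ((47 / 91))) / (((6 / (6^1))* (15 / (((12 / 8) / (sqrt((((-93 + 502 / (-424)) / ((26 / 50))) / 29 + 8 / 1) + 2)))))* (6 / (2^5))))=4368* sqrt(5995598765) / 815156579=0.41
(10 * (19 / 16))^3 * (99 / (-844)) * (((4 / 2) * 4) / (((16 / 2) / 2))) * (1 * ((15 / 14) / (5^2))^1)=-50928075 / 3024896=-16.84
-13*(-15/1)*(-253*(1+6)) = -345345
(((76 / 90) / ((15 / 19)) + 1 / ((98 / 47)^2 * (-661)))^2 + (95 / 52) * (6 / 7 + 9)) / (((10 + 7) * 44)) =415595284265271560267 / 16231813063136503560000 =0.03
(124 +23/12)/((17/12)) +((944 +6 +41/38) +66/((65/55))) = 9202591/8398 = 1095.81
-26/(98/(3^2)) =-117/49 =-2.39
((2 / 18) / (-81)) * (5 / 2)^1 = -5 / 1458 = -0.00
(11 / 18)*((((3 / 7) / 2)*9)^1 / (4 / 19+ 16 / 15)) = 9405 / 10192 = 0.92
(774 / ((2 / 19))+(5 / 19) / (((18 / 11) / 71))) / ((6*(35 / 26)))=911.79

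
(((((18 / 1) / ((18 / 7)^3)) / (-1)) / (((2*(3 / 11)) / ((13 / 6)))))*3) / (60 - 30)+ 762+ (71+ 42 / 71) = 6899855921 / 8281440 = 833.17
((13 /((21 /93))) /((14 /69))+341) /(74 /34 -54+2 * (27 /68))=-208165 /17003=-12.24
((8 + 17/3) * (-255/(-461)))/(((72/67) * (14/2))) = 1.00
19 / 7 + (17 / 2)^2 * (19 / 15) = 39577 / 420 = 94.23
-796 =-796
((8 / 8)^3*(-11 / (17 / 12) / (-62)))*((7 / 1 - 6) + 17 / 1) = 1188 / 527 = 2.25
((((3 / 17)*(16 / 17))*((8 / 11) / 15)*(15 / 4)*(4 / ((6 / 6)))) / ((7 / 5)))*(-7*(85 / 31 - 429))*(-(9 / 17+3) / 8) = -190281600 / 1675333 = -113.58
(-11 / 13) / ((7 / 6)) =-66 / 91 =-0.73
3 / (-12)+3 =11 / 4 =2.75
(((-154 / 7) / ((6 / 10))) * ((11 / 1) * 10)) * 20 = -242000 / 3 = -80666.67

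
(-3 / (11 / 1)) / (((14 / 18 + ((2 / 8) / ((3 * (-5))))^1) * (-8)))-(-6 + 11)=-14935 / 3014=-4.96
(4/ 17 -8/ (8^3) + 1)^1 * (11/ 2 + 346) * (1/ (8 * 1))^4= 0.10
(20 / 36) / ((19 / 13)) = 65 / 171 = 0.38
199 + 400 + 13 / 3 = 1810 / 3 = 603.33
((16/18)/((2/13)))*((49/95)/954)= 1274/407835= 0.00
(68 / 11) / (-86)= -34 / 473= -0.07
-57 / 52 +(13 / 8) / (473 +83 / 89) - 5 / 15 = -6255719 / 4386720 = -1.43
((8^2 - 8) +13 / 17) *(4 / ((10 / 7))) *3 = 8106 / 17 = 476.82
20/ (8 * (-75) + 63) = -20/ 537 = -0.04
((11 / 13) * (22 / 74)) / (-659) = -121 / 316979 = -0.00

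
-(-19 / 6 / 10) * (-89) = -1691 / 60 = -28.18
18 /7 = 2.57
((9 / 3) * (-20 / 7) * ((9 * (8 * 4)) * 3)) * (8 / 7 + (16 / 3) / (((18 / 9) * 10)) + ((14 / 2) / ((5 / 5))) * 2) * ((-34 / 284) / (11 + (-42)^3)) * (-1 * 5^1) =237651840 / 257713883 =0.92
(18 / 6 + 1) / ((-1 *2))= -2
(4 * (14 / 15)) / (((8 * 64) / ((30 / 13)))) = 7 / 416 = 0.02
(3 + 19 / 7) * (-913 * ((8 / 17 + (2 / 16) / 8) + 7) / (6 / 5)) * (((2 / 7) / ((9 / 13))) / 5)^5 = -122714564258 / 984166238475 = -0.12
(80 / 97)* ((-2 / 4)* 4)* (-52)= 85.77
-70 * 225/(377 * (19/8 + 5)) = -126000/22243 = -5.66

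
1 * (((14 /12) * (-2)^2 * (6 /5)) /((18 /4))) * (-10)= -112 /9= -12.44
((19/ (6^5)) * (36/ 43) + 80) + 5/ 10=747703/ 9288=80.50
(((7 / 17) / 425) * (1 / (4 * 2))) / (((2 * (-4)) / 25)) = -7 / 18496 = -0.00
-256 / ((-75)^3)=0.00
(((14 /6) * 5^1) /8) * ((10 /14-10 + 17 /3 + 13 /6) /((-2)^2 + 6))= -61 /288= -0.21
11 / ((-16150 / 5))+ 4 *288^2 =1071636469 / 3230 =331776.00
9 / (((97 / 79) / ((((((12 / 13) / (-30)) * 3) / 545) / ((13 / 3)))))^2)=18198756 / 1995491540355625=0.00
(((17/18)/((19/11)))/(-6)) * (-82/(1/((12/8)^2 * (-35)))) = -268345/456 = -588.48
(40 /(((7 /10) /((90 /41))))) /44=9000 /3157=2.85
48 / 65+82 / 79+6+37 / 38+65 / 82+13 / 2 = 128347721 / 8000330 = 16.04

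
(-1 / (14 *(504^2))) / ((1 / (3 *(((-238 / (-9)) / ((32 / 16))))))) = -17 / 1524096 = -0.00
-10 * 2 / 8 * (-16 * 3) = 120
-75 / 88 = -0.85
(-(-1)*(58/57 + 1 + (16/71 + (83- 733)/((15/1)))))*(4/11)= -221724/14839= -14.94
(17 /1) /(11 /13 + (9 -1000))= -221 /12872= -0.02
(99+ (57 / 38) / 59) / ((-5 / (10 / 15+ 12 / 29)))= -36613 / 1711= -21.40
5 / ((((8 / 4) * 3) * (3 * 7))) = 0.04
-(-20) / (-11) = -1.82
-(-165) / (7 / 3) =495 / 7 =70.71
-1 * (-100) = 100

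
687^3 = 324242703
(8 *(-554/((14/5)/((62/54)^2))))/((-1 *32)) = 1330985/20412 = 65.21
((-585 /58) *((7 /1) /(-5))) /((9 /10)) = 455 /29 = 15.69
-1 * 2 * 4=-8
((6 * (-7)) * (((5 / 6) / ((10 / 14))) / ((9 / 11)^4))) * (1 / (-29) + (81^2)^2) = -895581046193372 / 190269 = -4706920445.23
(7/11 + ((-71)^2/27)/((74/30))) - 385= -1130669/3663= -308.67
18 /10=1.80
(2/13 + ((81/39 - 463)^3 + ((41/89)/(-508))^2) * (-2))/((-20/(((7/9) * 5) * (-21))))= 799705691.94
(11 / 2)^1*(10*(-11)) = -605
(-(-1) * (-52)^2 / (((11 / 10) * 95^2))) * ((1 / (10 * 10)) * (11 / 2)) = 676 / 45125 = 0.01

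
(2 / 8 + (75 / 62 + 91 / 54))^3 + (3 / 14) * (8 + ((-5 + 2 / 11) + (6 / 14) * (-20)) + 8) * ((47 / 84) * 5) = 4625588700682837 / 141593446564416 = 32.67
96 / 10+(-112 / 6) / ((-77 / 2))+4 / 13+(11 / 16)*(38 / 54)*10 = 2352199 / 154440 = 15.23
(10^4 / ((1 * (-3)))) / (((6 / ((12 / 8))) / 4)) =-10000 / 3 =-3333.33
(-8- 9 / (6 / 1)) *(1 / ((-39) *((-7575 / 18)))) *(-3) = 57 / 32825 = 0.00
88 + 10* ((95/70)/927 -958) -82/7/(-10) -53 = -309649043/32445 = -9543.81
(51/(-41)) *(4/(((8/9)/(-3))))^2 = -37179/164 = -226.70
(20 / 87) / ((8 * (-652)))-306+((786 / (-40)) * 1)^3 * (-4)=852086045467 / 28362000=30043.23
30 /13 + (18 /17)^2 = 12882 /3757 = 3.43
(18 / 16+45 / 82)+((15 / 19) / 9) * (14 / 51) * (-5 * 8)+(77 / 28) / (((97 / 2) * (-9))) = 21712993 / 30829704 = 0.70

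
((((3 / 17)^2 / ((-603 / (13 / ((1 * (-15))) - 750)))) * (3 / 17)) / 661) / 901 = 11263 / 980207049655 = 0.00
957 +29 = 986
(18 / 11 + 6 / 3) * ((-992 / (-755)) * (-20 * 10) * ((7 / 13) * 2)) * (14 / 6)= -155545600 / 64779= -2401.17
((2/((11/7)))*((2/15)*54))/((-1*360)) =-7/275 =-0.03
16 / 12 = 4 / 3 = 1.33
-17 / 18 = -0.94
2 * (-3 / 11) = -6 / 11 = -0.55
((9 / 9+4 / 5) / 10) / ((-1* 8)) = -9 / 400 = -0.02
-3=-3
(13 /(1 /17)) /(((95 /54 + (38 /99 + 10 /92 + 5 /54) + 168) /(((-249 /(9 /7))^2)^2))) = 12742285164154546 /6981735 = 1825088629.71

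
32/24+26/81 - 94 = -92.35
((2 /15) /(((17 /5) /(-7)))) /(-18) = 7 /459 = 0.02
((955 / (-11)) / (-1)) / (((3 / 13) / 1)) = 12415 / 33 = 376.21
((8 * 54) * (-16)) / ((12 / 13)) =-7488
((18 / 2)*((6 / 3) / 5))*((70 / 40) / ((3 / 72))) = 756 / 5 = 151.20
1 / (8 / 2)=1 / 4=0.25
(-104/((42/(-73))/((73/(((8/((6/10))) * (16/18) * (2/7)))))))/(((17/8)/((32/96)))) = 207831/340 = 611.27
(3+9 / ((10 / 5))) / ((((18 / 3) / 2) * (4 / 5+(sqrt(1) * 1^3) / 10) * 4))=25 / 36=0.69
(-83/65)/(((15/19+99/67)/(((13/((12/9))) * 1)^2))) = -316977/5920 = -53.54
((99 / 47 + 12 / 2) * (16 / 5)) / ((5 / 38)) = 231648 / 1175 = 197.15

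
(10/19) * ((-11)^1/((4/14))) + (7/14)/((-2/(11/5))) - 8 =-10949/380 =-28.81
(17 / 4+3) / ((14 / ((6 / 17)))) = 87 / 476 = 0.18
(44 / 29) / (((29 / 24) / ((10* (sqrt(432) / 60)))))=2112* sqrt(3) / 841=4.35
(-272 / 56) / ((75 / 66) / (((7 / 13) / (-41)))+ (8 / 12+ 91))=-2244 / 2375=-0.94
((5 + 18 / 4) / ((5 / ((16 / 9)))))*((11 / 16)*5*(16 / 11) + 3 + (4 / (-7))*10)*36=9728 / 35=277.94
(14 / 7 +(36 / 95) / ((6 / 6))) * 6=1356 / 95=14.27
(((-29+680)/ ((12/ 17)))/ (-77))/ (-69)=527/ 3036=0.17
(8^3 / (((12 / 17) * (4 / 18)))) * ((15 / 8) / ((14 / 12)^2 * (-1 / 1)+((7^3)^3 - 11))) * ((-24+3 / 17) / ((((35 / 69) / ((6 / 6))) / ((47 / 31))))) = -3404371680 / 315242281319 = -0.01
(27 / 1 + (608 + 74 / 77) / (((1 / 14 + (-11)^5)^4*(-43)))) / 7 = 36673087179399140877382683979 / 9507837416881258745995516119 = 3.86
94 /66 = 47 /33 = 1.42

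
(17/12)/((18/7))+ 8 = 1847/216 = 8.55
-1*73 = -73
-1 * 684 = -684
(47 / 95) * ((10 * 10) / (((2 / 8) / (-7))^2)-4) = 38785.39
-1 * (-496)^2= -246016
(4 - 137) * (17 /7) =-323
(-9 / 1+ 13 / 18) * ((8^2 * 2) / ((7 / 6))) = -19072 / 21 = -908.19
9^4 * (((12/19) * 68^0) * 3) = 236196/19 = 12431.37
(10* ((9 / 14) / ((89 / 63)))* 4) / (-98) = -810 / 4361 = -0.19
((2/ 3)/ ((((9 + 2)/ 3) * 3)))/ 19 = 2/ 627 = 0.00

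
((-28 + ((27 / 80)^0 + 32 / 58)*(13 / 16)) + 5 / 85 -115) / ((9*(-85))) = 24835 / 134096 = 0.19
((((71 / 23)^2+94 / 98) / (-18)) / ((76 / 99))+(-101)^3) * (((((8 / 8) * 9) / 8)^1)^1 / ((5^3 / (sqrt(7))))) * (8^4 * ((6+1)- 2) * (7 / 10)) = -1169101638196992 * sqrt(7) / 8794625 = -351709389.77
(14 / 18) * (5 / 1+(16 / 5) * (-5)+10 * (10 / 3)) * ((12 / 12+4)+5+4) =6566 / 27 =243.19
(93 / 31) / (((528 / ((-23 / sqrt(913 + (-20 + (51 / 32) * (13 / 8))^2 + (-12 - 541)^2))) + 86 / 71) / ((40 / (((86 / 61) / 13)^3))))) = -7.40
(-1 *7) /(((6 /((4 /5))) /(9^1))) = -42 /5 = -8.40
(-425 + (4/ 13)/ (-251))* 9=-12481011/ 3263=-3825.01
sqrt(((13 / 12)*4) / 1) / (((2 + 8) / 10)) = sqrt(39) / 3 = 2.08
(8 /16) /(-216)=-1 /432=-0.00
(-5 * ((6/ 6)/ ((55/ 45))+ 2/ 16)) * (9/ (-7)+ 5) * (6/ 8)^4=-436995/ 78848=-5.54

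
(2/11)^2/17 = 4/2057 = 0.00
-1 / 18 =-0.06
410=410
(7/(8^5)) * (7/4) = 49/131072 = 0.00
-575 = -575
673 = 673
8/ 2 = 4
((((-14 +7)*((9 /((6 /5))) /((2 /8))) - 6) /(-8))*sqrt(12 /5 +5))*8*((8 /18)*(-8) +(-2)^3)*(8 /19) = -19968*sqrt(185) /95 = -2858.89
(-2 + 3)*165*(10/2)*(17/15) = 935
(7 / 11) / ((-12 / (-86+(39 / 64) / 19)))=731759 / 160512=4.56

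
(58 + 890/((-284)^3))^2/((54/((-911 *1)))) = -44666438147986519439/787048144410624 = -56751.85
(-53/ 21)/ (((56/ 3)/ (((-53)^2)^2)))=-1066825.24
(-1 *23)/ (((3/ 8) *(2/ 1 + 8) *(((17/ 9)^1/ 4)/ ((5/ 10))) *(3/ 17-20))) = 552/ 1685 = 0.33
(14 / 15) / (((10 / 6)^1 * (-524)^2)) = 0.00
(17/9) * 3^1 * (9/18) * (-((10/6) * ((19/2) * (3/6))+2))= -28.10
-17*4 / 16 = -17 / 4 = -4.25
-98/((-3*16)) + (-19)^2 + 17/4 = 8815/24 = 367.29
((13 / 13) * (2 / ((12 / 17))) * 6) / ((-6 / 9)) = -51 / 2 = -25.50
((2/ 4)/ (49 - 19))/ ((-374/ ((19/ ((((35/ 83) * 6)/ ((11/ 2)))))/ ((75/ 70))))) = -1577/ 918000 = -0.00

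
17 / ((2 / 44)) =374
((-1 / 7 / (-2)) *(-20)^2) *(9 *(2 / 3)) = 1200 / 7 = 171.43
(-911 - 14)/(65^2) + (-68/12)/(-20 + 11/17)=12322/166803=0.07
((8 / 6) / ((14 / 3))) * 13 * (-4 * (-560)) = 8320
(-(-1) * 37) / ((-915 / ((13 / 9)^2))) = -6253 / 74115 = -0.08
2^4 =16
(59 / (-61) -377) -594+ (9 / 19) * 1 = -1125961 / 1159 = -971.49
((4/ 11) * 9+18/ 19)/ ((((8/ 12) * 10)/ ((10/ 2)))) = 1323/ 418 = 3.17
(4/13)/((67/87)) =348/871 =0.40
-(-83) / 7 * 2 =166 / 7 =23.71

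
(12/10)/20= 3/50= 0.06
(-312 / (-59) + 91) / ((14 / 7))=5681 / 118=48.14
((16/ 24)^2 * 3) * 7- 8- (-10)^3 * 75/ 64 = 28157/ 24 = 1173.21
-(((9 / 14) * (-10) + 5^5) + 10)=-21900 / 7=-3128.57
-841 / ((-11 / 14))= 1070.36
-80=-80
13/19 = 0.68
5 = 5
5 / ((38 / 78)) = 195 / 19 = 10.26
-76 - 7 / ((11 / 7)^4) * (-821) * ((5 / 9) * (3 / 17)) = 12244219 / 746691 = 16.40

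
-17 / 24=-0.71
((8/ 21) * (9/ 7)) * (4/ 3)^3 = 512/ 441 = 1.16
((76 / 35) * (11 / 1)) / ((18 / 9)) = 418 / 35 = 11.94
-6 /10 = -0.60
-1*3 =-3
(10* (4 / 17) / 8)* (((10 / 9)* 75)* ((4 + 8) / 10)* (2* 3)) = 3000 / 17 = 176.47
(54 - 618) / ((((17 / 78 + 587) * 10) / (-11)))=241956 / 229015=1.06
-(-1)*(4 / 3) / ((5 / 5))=4 / 3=1.33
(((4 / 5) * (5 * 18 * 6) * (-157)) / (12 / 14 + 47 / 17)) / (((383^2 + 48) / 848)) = -6844255488 / 63243647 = -108.22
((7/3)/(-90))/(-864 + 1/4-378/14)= 2/68715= 0.00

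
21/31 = 0.68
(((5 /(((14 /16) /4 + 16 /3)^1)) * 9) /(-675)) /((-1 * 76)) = 8 /50635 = 0.00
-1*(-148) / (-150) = -74 / 75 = -0.99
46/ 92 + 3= 7/ 2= 3.50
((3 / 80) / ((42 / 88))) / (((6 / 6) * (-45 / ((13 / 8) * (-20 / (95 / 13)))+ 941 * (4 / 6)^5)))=451737 / 770624120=0.00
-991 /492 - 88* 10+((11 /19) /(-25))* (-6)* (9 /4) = -206053663 /233700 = -881.70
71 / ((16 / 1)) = 71 / 16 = 4.44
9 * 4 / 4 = 9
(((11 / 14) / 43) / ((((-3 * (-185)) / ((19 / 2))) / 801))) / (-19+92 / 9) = -502227 / 17596460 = -0.03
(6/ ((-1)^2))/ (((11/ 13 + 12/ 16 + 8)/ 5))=1560/ 499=3.13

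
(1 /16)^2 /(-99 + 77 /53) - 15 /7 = -19853171 /9264640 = -2.14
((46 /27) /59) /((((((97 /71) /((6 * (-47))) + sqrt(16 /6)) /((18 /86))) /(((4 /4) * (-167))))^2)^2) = 7735621475340425487429881772311537940990859776 * sqrt(6) /263417806730195566382446004400972913269036875 + 1596798238937921879034390477116822516020135015584 /263417806730195566382446004400972913269036875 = 6133.78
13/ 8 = 1.62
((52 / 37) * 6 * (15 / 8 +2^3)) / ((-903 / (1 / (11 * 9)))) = -1027 / 1102563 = -0.00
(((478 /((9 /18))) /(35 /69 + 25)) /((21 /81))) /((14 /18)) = 185.87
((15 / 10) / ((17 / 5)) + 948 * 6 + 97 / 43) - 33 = 8271553 / 1462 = 5657.70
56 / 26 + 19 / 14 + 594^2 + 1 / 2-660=32048381 / 91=352180.01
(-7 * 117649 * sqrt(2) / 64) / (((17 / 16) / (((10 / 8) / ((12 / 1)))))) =-4117715 * sqrt(2) / 3264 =-1784.11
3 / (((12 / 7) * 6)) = 7 / 24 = 0.29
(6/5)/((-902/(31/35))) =-93/78925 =-0.00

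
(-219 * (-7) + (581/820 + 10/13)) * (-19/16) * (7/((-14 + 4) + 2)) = 2175551889/1364480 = 1594.42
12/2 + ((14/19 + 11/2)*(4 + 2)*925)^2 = 1198161794.43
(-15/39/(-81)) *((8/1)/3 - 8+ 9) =0.02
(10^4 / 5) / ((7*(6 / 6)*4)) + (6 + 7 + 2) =605 / 7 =86.43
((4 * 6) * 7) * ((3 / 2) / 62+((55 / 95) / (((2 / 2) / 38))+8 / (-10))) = 552678 / 155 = 3565.66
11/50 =0.22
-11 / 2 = -5.50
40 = 40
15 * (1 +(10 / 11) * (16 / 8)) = 465 / 11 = 42.27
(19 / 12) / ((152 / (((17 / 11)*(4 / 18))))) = 17 / 4752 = 0.00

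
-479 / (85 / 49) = -23471 / 85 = -276.13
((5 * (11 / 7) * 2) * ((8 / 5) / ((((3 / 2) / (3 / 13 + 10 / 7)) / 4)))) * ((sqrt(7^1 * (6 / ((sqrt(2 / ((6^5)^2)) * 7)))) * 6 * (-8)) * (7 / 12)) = -30615552 * 2^(3 / 4) / 91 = -565813.36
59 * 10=590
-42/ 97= -0.43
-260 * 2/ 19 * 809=-420680/ 19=-22141.05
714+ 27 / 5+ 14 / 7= 3607 / 5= 721.40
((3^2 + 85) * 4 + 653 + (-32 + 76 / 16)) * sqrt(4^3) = 8014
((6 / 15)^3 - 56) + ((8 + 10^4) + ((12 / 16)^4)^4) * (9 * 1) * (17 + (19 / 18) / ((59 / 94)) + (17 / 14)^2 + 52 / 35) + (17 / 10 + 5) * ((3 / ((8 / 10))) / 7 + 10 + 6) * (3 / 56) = 1728841344941412831761 / 886910746624000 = 1949284.47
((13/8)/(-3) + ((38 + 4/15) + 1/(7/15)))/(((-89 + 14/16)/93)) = -42.07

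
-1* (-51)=51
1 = 1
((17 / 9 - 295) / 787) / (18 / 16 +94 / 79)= -1667216 / 10362429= -0.16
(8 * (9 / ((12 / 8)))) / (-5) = -48 / 5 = -9.60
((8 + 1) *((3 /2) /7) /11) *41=1107 /154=7.19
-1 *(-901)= 901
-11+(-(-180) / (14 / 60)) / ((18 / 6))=1723 / 7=246.14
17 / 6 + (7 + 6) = 95 / 6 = 15.83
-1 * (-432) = 432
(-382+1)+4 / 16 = -380.75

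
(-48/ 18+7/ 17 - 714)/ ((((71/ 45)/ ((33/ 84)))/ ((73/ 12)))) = -146663935/ 135184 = -1084.92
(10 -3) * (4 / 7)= 4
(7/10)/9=7/90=0.08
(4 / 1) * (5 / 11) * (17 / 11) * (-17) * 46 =-265880 / 121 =-2197.36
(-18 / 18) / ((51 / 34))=-2 / 3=-0.67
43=43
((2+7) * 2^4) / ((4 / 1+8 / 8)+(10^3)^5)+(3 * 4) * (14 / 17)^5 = 4.55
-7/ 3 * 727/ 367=-5089/ 1101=-4.62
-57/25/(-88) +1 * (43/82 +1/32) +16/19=9759437/6855200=1.42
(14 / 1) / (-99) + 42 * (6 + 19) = 103936 / 99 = 1049.86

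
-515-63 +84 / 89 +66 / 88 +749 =61479 / 356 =172.69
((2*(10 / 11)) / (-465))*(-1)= 4 / 1023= 0.00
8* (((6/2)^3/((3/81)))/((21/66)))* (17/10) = 1090584/35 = 31159.54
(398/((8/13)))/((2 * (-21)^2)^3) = 2587/2744515872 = 0.00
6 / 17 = 0.35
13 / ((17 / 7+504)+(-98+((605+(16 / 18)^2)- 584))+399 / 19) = 7371 / 255841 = 0.03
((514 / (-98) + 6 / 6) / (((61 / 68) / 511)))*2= -2065024 / 427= -4836.12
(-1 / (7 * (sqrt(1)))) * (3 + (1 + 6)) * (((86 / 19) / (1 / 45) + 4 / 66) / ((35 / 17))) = -4343432 / 30723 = -141.37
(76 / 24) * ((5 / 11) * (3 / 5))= 19 / 22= 0.86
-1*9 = -9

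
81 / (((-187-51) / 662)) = -26811 / 119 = -225.30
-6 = -6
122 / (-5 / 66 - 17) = -8052 / 1127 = -7.14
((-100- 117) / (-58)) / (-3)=-217 / 174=-1.25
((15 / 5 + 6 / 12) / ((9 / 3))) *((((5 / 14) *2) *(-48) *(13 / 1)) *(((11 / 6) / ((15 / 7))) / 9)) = -4004 / 81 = -49.43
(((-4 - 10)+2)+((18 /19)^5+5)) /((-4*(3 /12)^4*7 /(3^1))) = 2965080000 /17332693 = 171.07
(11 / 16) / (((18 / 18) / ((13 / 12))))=143 / 192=0.74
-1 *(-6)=6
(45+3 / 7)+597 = 4497 / 7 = 642.43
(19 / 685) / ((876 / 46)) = 0.00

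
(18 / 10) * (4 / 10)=18 / 25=0.72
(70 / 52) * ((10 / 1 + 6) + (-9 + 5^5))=54810 / 13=4216.15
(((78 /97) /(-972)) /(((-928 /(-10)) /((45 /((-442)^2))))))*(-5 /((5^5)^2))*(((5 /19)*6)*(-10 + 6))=-1 /150600284250000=-0.00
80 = 80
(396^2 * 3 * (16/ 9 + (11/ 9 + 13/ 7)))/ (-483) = -5331744/ 1127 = -4730.92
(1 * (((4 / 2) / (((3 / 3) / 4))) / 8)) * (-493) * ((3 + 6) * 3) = -13311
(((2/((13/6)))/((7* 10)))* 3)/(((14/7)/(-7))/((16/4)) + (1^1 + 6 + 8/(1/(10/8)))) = 12/5135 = 0.00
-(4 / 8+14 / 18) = -23 / 18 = -1.28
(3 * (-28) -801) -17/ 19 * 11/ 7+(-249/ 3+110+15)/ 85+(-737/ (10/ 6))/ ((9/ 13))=-51708343/ 33915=-1524.65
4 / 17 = 0.24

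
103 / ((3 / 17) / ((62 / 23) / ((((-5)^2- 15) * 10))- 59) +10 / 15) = 155.20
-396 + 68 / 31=-393.81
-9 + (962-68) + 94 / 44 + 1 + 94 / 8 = 39595 / 44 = 899.89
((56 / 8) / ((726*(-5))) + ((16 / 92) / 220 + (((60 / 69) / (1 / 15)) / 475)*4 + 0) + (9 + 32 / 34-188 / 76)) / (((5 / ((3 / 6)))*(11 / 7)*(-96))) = -57206597 / 11390974848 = -0.01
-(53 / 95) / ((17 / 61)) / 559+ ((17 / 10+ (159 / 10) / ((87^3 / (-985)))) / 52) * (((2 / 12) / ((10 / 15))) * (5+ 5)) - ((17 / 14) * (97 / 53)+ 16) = -2668028535151541 / 147036360031470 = -18.15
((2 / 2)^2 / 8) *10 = 5 / 4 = 1.25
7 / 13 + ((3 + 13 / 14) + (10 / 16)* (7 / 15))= 10393 / 2184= 4.76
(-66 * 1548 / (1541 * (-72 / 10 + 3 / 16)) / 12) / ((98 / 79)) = 815280 / 1283653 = 0.64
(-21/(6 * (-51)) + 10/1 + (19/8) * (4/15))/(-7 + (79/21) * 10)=19103/54655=0.35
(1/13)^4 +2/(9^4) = 0.00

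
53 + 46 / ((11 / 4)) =767 / 11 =69.73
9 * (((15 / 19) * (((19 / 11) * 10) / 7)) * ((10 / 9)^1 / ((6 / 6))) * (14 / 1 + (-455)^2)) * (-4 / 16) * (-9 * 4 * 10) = 3992895000 / 11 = 362990454.55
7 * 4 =28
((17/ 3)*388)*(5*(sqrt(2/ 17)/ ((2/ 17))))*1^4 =16490*sqrt(34)/ 3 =32050.80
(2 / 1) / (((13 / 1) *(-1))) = -2 / 13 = -0.15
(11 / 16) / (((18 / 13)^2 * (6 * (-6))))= -1859 / 186624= -0.01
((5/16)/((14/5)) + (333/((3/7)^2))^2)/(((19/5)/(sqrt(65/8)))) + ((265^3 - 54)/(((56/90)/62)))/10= 3681405405 * sqrt(130)/17024 + 5192070309/28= 187896688.65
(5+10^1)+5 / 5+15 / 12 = 69 / 4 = 17.25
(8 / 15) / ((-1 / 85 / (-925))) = 125800 / 3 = 41933.33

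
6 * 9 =54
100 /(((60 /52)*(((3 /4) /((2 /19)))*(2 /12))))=72.98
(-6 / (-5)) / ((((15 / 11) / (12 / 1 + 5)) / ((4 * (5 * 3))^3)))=3231360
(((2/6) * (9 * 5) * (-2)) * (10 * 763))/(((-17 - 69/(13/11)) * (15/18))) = 25506/7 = 3643.71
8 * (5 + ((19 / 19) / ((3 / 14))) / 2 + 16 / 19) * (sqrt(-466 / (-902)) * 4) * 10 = 1880.40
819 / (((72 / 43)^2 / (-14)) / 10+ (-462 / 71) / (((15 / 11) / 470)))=-3763112535 / 10305049756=-0.37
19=19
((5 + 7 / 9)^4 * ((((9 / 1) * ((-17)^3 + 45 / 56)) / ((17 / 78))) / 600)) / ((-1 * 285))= 817091138552 / 618100875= 1321.94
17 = 17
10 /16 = 5 /8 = 0.62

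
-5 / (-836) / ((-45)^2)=1 / 338580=0.00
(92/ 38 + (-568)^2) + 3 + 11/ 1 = 6130168/ 19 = 322640.42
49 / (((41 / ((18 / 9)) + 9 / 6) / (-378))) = -9261 / 11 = -841.91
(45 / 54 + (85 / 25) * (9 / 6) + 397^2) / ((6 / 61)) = 72108832 / 45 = 1602418.49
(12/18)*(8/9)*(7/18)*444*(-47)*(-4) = 1558144/81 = 19236.35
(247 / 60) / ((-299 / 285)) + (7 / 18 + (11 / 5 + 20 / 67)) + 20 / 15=82331 / 277380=0.30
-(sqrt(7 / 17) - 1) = 1 - sqrt(119) / 17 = 0.36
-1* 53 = -53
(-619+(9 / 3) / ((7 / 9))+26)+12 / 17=-70024 / 119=-588.44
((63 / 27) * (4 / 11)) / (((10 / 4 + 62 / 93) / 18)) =1008 / 209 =4.82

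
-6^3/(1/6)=-1296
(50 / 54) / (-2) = -25 / 54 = -0.46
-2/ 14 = -1/ 7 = -0.14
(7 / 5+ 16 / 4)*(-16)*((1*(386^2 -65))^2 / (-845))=9581951272752 / 4225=2267917461.01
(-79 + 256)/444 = 59/148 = 0.40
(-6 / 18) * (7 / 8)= -7 / 24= -0.29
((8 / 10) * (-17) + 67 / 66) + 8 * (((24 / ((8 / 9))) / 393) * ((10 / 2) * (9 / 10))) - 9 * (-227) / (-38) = -26232391 / 410685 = -63.87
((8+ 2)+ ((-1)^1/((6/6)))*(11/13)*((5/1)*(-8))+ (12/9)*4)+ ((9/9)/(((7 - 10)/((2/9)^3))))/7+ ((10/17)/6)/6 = 332883865/6766578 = 49.20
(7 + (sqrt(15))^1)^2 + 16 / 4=14 * sqrt(15) + 68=122.22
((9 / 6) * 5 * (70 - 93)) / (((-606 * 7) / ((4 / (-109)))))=-115 / 77063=-0.00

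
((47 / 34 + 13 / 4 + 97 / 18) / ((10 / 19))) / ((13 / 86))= 5010661 / 39780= 125.96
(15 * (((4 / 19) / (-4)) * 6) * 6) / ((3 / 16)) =-151.58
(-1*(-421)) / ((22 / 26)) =5473 / 11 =497.55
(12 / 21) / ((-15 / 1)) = -4 / 105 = -0.04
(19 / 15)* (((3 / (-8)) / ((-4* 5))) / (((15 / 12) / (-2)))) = -19 / 500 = -0.04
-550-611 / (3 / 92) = -57862 / 3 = -19287.33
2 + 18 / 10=3.80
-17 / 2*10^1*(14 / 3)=-1190 / 3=-396.67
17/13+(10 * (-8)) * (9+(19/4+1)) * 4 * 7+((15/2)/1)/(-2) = -1718207/52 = -33042.44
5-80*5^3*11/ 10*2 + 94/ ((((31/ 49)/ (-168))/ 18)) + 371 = -14598888/ 31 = -470931.87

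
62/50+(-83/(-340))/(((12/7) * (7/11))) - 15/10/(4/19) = -115489/20400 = -5.66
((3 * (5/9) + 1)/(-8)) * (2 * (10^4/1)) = -20000/3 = -6666.67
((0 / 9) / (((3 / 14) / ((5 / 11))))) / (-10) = 0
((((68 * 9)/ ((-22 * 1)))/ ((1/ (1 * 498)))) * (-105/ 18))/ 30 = 29631/ 11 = 2693.73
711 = 711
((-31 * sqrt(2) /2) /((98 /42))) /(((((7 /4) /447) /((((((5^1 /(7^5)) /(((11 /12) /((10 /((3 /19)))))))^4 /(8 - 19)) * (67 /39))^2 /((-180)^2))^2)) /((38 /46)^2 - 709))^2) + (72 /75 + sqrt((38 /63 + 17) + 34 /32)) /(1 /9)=-4868359517610661515811801016558318373305527961155396980327430419097025773568000000000000000000000000000000000000000000000000000000000000 * sqrt(2) /67678376305397028454739060065704388711309629642283141065896334924044230853373927457993335128742390238462448506481954223747525144910708083872802660192479935586666957721441741158517596936584755235412073741 + 216 /25 + 3 * sqrt(131705) /28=47.52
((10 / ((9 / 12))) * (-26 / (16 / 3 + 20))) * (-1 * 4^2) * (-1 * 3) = -12480 / 19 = -656.84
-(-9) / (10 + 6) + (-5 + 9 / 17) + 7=841 / 272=3.09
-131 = -131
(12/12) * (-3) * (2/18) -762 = -2287/3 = -762.33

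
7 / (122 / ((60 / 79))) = 210 / 4819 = 0.04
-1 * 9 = -9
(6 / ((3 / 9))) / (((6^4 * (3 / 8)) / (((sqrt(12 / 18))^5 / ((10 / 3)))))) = 2 * sqrt(6) / 1215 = 0.00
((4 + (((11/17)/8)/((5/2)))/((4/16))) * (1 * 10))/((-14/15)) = -5265/119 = -44.24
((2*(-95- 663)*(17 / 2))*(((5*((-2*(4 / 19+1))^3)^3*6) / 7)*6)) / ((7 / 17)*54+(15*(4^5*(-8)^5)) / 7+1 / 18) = -654534501383332335329280 / 49698679665372104109607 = -13.17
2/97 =0.02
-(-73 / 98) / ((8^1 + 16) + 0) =0.03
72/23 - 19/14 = 571/322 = 1.77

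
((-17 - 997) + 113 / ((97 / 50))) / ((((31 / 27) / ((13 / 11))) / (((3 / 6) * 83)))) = -122766462 / 3007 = -40826.89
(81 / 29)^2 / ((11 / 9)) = 59049 / 9251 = 6.38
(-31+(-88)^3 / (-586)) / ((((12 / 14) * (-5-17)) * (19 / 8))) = -1547714 / 61237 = -25.27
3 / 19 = 0.16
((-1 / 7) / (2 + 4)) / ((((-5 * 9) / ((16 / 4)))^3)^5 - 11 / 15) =2684354560 / 659746364439030386633198573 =0.00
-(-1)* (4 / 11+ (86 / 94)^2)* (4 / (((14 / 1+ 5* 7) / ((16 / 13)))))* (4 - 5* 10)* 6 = -515347200 / 15478463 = -33.29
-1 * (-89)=89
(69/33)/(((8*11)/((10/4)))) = 115/1936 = 0.06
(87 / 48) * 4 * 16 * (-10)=-1160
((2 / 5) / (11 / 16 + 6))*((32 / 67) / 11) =1024 / 394295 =0.00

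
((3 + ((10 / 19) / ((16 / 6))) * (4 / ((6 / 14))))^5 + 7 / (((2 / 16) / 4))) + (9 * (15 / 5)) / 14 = 100103314385 / 34665386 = 2887.70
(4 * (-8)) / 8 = -4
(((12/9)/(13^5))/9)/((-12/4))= -4/30074733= -0.00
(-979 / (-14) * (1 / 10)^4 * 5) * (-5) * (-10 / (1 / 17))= 16643 / 560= 29.72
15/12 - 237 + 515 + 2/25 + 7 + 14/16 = 57441/200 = 287.20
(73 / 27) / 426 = 73 / 11502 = 0.01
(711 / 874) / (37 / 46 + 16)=711 / 14687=0.05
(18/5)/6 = 3/5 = 0.60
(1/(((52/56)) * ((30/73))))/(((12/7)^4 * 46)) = 1226911/186001920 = 0.01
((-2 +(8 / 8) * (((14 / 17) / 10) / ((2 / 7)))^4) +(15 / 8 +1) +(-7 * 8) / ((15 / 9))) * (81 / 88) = -2213445078369 / 73498480000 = -30.12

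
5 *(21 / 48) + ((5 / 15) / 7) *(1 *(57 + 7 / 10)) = 8291 / 1680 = 4.94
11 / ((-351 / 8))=-88 / 351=-0.25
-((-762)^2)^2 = -337147454736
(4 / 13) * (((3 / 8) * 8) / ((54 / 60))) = 40 / 39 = 1.03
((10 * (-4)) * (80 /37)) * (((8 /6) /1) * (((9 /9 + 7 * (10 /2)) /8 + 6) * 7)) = -313600 /37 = -8475.68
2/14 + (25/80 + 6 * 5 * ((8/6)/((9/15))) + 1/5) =113101/1680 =67.32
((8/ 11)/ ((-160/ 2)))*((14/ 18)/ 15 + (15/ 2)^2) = -30403/ 59400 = -0.51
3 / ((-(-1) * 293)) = 3 / 293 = 0.01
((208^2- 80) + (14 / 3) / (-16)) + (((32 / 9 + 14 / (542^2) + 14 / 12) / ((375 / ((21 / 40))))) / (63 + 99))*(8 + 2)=2311990515432293 / 53538489000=43183.71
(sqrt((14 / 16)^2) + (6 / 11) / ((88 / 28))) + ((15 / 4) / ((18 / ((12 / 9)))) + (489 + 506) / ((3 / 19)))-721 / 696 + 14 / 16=1592397919 / 252648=6302.83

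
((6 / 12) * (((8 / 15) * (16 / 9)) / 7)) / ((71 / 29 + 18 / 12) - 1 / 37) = 137344 / 7952175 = 0.02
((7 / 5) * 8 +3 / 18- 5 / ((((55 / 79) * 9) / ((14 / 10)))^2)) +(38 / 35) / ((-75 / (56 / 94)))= 1279266011 / 115161750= 11.11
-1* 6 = -6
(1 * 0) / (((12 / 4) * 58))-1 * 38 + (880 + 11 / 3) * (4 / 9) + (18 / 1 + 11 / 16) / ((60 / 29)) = 3142999 / 8640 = 363.77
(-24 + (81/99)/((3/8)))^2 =57600/121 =476.03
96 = 96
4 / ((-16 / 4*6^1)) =-1 / 6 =-0.17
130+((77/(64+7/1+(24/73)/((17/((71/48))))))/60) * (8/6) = 130.02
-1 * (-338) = 338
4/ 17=0.24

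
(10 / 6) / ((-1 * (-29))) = 5 / 87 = 0.06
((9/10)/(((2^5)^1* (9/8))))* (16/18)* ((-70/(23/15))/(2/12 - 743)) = 140/102511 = 0.00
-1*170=-170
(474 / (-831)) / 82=-79 / 11357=-0.01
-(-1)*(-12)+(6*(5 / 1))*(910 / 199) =24912 / 199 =125.19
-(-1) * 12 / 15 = 4 / 5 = 0.80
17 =17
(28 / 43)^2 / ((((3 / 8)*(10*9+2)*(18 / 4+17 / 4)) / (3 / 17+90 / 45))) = 33152 / 10844385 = 0.00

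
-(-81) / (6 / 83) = 1120.50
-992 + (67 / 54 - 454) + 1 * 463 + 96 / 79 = -4183001 / 4266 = -980.54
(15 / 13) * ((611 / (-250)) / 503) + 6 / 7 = 0.85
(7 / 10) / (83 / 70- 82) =-49 / 5657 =-0.01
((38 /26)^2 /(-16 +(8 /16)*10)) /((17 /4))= -1444 /31603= -0.05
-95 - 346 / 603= -95.57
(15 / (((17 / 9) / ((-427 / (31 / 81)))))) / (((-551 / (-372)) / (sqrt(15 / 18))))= -9338490 * sqrt(30) / 9367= -5460.55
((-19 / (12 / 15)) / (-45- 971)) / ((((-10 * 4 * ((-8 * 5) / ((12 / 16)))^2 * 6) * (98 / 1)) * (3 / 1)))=-19 / 163132211200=-0.00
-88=-88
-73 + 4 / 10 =-363 / 5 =-72.60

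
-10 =-10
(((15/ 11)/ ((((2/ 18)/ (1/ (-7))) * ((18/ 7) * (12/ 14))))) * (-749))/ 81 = 7.36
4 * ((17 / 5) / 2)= 34 / 5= 6.80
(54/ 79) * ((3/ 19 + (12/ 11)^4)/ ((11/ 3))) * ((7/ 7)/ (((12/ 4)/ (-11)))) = -23646978/ 21976141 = -1.08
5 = 5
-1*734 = -734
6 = 6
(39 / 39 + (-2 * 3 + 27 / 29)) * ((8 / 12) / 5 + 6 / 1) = -10856 / 435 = -24.96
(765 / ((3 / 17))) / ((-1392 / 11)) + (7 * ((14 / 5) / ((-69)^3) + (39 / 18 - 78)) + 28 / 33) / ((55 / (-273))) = 399061923137567 / 153698410800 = 2596.40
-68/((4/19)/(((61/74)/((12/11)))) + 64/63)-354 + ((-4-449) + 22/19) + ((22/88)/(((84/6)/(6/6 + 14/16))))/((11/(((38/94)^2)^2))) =-12742501060046714329/14844952421617472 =-858.37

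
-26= -26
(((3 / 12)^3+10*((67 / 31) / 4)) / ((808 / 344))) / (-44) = -462293 / 8816896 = -0.05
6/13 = 0.46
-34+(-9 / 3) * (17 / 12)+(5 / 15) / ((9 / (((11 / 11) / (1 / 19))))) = -4055 / 108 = -37.55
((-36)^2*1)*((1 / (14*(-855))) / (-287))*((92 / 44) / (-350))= -828 / 367395875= -0.00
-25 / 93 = -0.27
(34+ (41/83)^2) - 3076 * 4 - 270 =-86386379/6889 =-12539.76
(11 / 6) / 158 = 11 / 948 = 0.01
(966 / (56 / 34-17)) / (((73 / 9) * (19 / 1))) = -16422 / 40223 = -0.41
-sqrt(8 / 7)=-2 * sqrt(14) / 7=-1.07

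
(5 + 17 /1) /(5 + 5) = 11 /5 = 2.20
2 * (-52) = -104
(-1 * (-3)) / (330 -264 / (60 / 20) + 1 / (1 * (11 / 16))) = 33 / 2678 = 0.01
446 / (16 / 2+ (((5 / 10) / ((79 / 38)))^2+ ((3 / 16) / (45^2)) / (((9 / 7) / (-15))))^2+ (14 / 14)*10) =729446148625190400 / 29444800409224849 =24.77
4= 4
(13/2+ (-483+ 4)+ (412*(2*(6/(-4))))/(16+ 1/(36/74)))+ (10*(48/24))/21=-540.00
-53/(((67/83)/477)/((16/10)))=-16786584/335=-50109.21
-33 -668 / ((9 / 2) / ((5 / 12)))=-2561 / 27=-94.85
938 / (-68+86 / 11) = -5159 / 331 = -15.59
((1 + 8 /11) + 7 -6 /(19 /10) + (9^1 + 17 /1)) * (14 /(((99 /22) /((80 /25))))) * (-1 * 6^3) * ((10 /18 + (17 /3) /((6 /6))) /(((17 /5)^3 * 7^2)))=-675635200 /3080451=-219.33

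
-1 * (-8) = 8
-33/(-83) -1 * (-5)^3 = 10408/83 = 125.40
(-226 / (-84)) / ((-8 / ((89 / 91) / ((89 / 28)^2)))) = -113 / 3471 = -0.03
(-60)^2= 3600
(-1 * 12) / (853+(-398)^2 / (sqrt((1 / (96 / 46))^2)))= -276 / 7623011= -0.00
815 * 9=7335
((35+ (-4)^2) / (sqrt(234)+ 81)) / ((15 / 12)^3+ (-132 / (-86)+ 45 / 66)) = 13894848 / 88738987-514624*sqrt(26) / 88738987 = 0.13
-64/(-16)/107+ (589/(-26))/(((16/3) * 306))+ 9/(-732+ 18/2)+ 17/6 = 3112311521/1094193984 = 2.84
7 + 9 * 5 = 52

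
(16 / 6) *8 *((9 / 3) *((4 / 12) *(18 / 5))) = 384 / 5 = 76.80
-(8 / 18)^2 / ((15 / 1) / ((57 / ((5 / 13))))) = -1.95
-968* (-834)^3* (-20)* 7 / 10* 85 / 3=-222740513170560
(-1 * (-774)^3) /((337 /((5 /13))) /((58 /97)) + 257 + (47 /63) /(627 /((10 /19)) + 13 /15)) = 20198931655578480 /75029467991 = 269213.31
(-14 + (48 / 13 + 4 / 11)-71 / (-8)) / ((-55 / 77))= 8561 / 5720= 1.50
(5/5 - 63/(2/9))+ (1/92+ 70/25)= -128657/460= -279.69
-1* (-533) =533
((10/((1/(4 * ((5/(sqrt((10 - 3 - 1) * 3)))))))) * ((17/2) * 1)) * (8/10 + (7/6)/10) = 4675 * sqrt(2)/18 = 367.30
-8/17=-0.47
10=10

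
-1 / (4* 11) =-1 / 44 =-0.02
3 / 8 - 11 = -85 / 8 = -10.62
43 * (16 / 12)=172 / 3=57.33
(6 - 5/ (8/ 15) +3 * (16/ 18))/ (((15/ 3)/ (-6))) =17/ 20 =0.85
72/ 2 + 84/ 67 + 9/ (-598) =1492005/ 40066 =37.24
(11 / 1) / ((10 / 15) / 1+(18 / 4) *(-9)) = -66 / 239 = -0.28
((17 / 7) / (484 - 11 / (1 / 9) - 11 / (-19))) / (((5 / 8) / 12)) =5168 / 42735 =0.12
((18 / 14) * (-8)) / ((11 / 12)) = -864 / 77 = -11.22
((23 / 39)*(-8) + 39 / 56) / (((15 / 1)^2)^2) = -8783 / 110565000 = -0.00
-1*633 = -633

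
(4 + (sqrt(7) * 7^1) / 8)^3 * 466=5569865 * sqrt(7) / 256 + 478349 / 8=117357.99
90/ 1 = 90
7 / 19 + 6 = 121 / 19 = 6.37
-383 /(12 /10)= -1915 /6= -319.17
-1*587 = -587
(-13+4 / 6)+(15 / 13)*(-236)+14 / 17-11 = -195464 / 663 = -294.82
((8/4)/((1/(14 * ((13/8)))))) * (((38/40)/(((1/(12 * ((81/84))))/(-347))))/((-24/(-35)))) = -16199001/64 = -253109.39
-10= -10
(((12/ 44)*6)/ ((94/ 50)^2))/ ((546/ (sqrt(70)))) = 1875*sqrt(70)/ 2211209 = 0.01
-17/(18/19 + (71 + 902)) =-323/18505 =-0.02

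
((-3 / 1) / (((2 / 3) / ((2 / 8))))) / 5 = -9 / 40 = -0.22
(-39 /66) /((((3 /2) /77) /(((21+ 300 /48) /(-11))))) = 9919 /132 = 75.14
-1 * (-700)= 700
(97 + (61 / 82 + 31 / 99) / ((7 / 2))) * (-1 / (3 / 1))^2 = 2764642 / 255717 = 10.81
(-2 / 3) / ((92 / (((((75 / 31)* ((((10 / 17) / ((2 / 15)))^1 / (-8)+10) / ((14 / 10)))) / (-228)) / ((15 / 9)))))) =32125 / 103173952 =0.00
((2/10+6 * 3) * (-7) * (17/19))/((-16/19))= 10829/80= 135.36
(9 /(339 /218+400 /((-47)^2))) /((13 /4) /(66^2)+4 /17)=1283782652064 /58454177767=21.96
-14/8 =-7/4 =-1.75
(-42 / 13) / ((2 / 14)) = -294 / 13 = -22.62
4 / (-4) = -1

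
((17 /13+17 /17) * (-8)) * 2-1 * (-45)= 105 /13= 8.08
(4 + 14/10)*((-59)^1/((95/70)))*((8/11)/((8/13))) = -289926/1045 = -277.44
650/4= 325/2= 162.50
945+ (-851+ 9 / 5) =479 / 5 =95.80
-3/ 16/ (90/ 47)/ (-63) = 47/ 30240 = 0.00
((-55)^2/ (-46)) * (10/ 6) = -15125/ 138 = -109.60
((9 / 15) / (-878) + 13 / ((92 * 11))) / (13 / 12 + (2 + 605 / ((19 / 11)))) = 1539969 / 44739453605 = 0.00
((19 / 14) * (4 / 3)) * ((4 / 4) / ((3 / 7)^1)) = 38 / 9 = 4.22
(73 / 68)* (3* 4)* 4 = 876 / 17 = 51.53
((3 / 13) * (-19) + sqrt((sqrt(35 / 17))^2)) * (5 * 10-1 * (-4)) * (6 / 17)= -18468 / 221 + 324 * sqrt(595) / 289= -56.22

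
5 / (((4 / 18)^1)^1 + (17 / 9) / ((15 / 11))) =3.11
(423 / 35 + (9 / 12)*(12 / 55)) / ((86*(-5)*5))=-2358 / 413875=-0.01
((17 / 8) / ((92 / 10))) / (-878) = -85 / 323104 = -0.00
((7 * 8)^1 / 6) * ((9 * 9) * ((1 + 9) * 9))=68040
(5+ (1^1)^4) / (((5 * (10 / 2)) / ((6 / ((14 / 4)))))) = 72 / 175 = 0.41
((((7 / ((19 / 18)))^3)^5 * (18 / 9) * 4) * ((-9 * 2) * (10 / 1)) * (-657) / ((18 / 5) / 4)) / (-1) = -33670031987391467459114482773472051200 / 15181127029874798299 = -2217887507372313368.20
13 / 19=0.68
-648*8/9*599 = -345024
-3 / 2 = -1.50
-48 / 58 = -24 / 29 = -0.83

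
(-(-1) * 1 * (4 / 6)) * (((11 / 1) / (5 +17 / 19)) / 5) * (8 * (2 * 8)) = 3344 / 105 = 31.85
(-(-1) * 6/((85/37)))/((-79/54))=-11988/6715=-1.79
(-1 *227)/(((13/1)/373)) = -84671/13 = -6513.15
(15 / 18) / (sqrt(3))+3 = 5*sqrt(3) / 18+3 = 3.48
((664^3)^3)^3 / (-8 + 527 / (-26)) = -410687506026298276900842669276897158389756657455859893463445044182558602952704 / 735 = -558758511600405818912711100000000000000000000000000000000000000000000000000.00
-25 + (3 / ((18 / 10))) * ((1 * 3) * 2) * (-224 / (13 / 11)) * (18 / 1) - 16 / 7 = -3107123 / 91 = -34144.21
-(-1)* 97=97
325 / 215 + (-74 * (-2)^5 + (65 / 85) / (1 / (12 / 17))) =29452629 / 12427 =2370.05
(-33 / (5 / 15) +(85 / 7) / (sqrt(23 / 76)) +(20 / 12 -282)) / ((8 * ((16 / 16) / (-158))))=44951 / 6 -6715 * sqrt(437) / 322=7055.89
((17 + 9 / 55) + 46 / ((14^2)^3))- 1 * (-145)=33577967057 / 207062240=162.16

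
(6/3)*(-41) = -82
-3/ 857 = -0.00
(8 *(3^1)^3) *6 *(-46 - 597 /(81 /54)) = -575424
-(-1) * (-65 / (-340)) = 13 / 68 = 0.19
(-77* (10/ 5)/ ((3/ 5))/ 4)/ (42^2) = -55/ 1512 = -0.04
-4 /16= -1 /4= -0.25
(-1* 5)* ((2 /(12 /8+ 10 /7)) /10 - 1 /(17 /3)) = 377 /697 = 0.54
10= 10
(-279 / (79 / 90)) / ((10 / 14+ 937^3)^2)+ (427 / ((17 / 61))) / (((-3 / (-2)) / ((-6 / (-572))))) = 3790931371614392195779211 / 353812499112933843893768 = 10.71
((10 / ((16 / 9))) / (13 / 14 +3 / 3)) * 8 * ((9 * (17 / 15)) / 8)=119 / 4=29.75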